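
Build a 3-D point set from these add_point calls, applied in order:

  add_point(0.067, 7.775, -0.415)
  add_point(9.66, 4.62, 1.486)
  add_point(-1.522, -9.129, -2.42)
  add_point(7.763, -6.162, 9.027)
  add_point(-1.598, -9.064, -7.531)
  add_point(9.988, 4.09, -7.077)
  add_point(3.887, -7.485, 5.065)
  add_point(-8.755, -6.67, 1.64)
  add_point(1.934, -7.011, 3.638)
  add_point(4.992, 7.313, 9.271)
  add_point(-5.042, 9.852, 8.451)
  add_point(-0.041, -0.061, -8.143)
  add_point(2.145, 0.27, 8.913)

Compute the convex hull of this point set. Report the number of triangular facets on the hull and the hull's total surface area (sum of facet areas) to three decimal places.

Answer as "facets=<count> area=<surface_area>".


facets=20 area=1045.974

Extreme-point indices: [0, 1, 2, 3, 4, 5, 6, 7, 9, 10, 11, 12] — 12 of 13 on the boundary.

Per-facet area ½‖(b−a)×(c−a)‖:
  f1: (p11, p10, p7) → 128.5708
  f2: (p1, p9, p5) → 20.9832
  f3: (p1, p3, p5) → 48.7041
  f4: (p1, p3, p9) → 59.9128
  f5: (p12, p9, p10) → 39.0972
  f6: (p12, p3, p9) → 28.9936
  f7: (p12, p10, p7) → 88.5440
  f8: (p12, p3, p7) → 62.7193
  f9: (p0, p11, p5) → 56.2531
  f10: (p0, p11, p10) → 39.0837
  f11: (p0, p9, p5) → 67.6456
  f12: (p0, p9, p10) → 48.2838
  f13: (p4, p3, p5) → 150.0576
  f14: (p4, p11, p5) → 42.5301
  f15: (p4, p11, p7) → 54.3262
  f16: (p2, p4, p7) → 19.7121
  f17: (p6, p4, p3) → 14.5218
  f18: (p6, p2, p4) → 14.2511
  f19: (p6, p3, p7) → 21.2765
  f20: (p6, p2, p7) → 40.5074
Σ area = 1045.974

Euler characteristic 12−30+20 = 2 ✓


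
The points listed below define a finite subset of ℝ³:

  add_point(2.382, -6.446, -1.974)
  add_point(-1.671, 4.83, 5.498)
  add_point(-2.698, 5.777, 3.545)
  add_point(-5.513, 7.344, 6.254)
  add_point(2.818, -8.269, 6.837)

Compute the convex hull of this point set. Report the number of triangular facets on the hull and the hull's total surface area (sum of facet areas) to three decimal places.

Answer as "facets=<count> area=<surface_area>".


facets=6 area=198.389

5 of the 5 inputs are extreme points: [0, 1, 2, 3, 4].

Area of each hull facet:
  f1: (p0, p4, p3) → 77.5473
  f2: (p1, p4, p3) → 21.0545
  f3: (p1, p0, p4) → 59.7659
  f4: (p2, p0, p3) → 18.0353
  f5: (p2, p1, p3) → 5.0329
  f6: (p2, p1, p0) → 16.9533
Σ area = 198.389

Euler: V−E+F = 5−9+6 = 2.


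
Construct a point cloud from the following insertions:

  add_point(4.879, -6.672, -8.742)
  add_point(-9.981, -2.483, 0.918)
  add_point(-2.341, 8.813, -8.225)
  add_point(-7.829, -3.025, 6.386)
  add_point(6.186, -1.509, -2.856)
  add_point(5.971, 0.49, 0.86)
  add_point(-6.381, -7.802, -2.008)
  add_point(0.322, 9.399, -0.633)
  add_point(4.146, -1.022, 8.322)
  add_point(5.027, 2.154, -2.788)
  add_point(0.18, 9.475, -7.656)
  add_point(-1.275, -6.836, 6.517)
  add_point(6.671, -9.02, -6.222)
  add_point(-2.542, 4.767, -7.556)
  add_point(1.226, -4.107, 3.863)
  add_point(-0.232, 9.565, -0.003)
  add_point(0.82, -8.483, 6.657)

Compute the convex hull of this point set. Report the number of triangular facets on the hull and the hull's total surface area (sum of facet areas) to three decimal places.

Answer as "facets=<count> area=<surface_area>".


Extreme-point indices: [0, 1, 2, 3, 4, 5, 6, 7, 8, 9, 10, 12, 13, 15, 16] — 15 of 17 on the boundary.

Per-facet area ½‖(b−a)×(c−a)‖:
  f1: (p2, p15, p1) → 65.2252
  f2: (p16, p8, p12) → 58.9311
  f3: (p5, p8, p12) → 42.0376
  f4: (p6, p16, p12) → 72.0337
  f5: (p3, p16, p8) → 42.2558
  f6: (p3, p15, p1) → 45.5673
  f7: (p3, p8, p15) → 83.7787
  f8: (p3, p6, p1) → 20.6510
  f9: (p3, p6, p16) → 46.5391
  f10: (p0, p6, p12) → 25.5628
  f11: (p10, p2, p15) → 10.0838
  f12: (p10, p0, p2) → 22.4776
  f13: (p13, p0, p2) → 17.4804
  f14: (p13, p0, p6) → 81.0920
  f15: (p13, p2, p1) → 20.6002
  f16: (p13, p6, p1) → 46.8578
  f17: (p7, p10, p15) → 2.0806
  f18: (p7, p8, p15) → 6.0323
  f19: (p7, p5, p8) → 41.0897
  f20: (p4, p5, p12) → 10.6097
  f21: (p4, p0, p12) → 15.2014
  f22: (p4, p10, p0) → 52.2063
  f23: (p9, p7, p5) → 17.8220
  f24: (p9, p7, p10) → 30.4888
  f25: (p9, p4, p5) → 7.1126
  f26: (p9, p4, p10) → 10.6952
Σ area = 894.513

Euler characteristic 15−39+26 = 2 ✓

facets=26 area=894.513


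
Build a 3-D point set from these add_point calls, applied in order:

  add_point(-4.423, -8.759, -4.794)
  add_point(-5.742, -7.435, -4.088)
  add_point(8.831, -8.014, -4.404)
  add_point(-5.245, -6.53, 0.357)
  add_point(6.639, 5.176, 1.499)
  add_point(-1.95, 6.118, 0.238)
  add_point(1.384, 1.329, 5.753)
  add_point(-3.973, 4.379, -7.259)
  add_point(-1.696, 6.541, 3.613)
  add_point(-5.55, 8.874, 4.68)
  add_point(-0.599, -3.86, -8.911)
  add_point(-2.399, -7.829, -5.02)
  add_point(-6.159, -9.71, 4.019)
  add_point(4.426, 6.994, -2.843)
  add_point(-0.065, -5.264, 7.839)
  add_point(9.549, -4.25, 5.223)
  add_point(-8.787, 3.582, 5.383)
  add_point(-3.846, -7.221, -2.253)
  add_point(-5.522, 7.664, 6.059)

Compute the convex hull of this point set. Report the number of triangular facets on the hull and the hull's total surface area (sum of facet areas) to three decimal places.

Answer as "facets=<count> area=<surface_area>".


facets=22 area=982.803

13 of the 19 inputs are extreme points: [0, 1, 2, 4, 7, 9, 10, 12, 13, 14, 15, 16, 18].

Per-facet area ½‖(b−a)×(c−a)‖:
  f1: (p14, p12, p16) → 52.2648
  f2: (p14, p12, p15) → 32.9818
  f3: (p1, p12, p16) → 56.6855
  f4: (p4, p9, p13) → 32.6650
  f5: (p18, p14, p15) → 68.6736
  f6: (p18, p4, p15) → 66.5043
  f7: (p18, p4, p9) → 12.0425
  f8: (p18, p14, p16) → 33.2379
  f9: (p18, p9, p16) → 4.4213
  f10: (p7, p13, p10) → 44.5633
  f11: (p7, p9, p13) → 57.8432
  f12: (p7, p9, p16) → 39.7947
  f13: (p7, p1, p16) → 78.5560
  f14: (p7, p1, p10) → 35.7313
  f15: (p2, p12, p15) → 83.6087
  f16: (p2, p13, p10) → 73.9507
  f17: (p2, p4, p15) → 54.6148
  f18: (p2, p4, p13) → 37.9787
  f19: (p0, p1, p10) → 7.4104
  f20: (p0, p2, p10) → 41.8973
  f21: (p0, p1, p12) → 8.2618
  f22: (p0, p2, p12) → 59.1157
Σ area = 982.803

Euler characteristic 13−33+22 = 2 ✓


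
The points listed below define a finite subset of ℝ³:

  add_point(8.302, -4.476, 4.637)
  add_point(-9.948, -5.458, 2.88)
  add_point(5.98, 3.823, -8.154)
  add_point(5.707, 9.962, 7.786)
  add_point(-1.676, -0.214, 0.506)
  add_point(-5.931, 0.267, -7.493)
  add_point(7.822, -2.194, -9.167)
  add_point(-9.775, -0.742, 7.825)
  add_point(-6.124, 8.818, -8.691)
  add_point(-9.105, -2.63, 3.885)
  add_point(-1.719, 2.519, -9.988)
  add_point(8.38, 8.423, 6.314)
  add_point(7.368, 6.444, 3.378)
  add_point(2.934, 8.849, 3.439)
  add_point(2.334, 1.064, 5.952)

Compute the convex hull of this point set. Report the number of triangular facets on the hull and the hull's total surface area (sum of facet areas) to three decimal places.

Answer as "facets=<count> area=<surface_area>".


Points on the hull: [0, 1, 2, 3, 5, 6, 7, 8, 10, 11] (10 of 15).

Triangle areas on the boundary:
  f1: (p0, p7, p1) → 62.2087
  f2: (p0, p6, p1) → 127.5965
  f3: (p0, p6, p11) → 90.9982
  f4: (p8, p7, p1) → 63.9247
  f5: (p5, p8, p1) → 44.7252
  f6: (p5, p8, p10) → 20.6555
  f7: (p5, p6, p1) → 83.0137
  f8: (p5, p6, p10) → 25.2500
  f9: (p3, p8, p11) → 34.6043
  f10: (p3, p8, p7) → 164.5428
  f11: (p3, p0, p11) → 19.2834
  f12: (p3, p0, p7) → 129.1280
  f13: (p2, p6, p10) → 25.4637
  f14: (p2, p8, p10) → 29.0067
  f15: (p2, p6, p11) → 45.1652
  f16: (p2, p8, p11) → 100.4764
Σ area = 1066.043

Euler: V−E+F = 10−24+16 = 2.

facets=16 area=1066.043


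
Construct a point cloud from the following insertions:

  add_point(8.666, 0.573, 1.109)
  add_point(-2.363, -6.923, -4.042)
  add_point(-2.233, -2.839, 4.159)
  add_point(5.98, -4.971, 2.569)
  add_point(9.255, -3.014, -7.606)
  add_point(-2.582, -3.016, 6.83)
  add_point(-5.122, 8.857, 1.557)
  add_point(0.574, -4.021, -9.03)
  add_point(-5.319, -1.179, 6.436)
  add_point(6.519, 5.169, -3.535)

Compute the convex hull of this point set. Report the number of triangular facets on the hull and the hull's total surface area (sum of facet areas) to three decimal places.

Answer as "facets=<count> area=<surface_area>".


facets=14 area=630.788

Points on the hull: [0, 1, 3, 4, 5, 6, 7, 8, 9] (9 of 10).

Area of each hull facet:
  f1: (p1, p7, p4) → 26.6123
  f2: (p1, p6, p8) → 68.6271
  f3: (p1, p7, p6) → 54.7234
  f4: (p9, p0, p4) → 30.4186
  f5: (p9, p0, p6) → 44.5665
  f6: (p9, p7, p4) → 41.9576
  f7: (p9, p7, p6) → 80.9346
  f8: (p3, p0, p4) → 29.7606
  f9: (p3, p1, p4) → 55.9587
  f10: (p5, p3, p1) → 48.9998
  f11: (p5, p1, p8) → 19.1000
  f12: (p5, p3, p0) → 29.5019
  f13: (p5, p6, p8) → 15.6526
  f14: (p5, p0, p6) → 83.9741
Σ area = 630.788

Check V−E+F: 9 − 21 + 14 = 2.


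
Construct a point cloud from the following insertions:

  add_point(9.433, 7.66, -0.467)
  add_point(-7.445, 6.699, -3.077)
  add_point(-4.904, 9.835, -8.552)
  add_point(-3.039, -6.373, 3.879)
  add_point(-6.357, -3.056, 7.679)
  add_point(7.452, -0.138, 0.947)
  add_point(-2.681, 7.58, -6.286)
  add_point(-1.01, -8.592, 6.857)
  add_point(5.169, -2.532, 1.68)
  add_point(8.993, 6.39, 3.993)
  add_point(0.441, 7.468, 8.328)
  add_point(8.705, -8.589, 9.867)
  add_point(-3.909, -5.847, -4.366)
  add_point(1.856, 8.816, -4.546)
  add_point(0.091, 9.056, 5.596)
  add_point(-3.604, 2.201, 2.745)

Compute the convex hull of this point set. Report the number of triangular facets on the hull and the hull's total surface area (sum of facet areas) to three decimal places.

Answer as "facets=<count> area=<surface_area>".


facets=20 area=1000.158

Points on the hull: [0, 1, 2, 4, 5, 7, 9, 10, 11, 12, 13, 14] (12 of 16).

Per-facet area ½‖(b−a)×(c−a)‖:
  f1: (p12, p2, p1) → 42.9967
  f2: (p12, p2, p0) → 128.5806
  f3: (p5, p11, p0) → 33.1649
  f4: (p5, p12, p0) → 47.7764
  f5: (p5, p12, p11) → 84.8384
  f6: (p9, p11, p0) → 29.8431
  f7: (p9, p10, p11) → 77.4078
  f8: (p14, p9, p0) → 21.6244
  f9: (p14, p9, p10) → 14.9166
  f10: (p14, p2, p1) → 38.4908
  f11: (p14, p10, p1) → 14.8346
  f12: (p13, p2, p0) → 1.4106
  f13: (p13, p14, p0) → 42.5001
  f14: (p13, p14, p2) → 38.2348
  f15: (p4, p10, p11) → 98.9947
  f16: (p4, p10, p1) → 79.9652
  f17: (p4, p12, p1) → 77.0576
  f18: (p7, p12, p11) → 52.0616
  f19: (p7, p4, p11) → 30.6255
  f20: (p7, p4, p12) → 44.8340
Σ area = 1000.158

Euler: V−E+F = 12−30+20 = 2.


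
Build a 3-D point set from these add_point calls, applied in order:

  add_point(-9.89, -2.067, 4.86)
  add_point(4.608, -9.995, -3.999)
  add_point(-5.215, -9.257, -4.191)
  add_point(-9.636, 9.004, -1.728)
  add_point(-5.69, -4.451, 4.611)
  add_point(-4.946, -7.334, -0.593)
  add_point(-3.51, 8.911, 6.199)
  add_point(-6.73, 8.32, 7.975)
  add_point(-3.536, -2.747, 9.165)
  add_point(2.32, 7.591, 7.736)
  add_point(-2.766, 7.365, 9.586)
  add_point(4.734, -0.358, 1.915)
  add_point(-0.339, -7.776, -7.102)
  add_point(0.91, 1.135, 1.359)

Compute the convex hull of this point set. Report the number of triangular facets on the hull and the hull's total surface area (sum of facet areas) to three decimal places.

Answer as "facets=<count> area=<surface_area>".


facets=20 area=813.362

Extreme-point indices: [0, 1, 2, 3, 4, 6, 7, 8, 9, 10, 11, 12] — 12 of 14 on the boundary.

Facet areas (half cross-product norm):
  f1: (p12, p3, p11) → 110.1188
  f2: (p1, p12, p11) → 35.2991
  f3: (p7, p3, p0) → 55.0111
  f4: (p9, p3, p11) → 77.3074
  f5: (p2, p1, p12) → 17.3554
  f6: (p2, p3, p0) → 79.7821
  f7: (p2, p12, p3) → 55.5983
  f8: (p8, p1, p11) → 62.9317
  f9: (p8, p9, p11) → 52.8422
  f10: (p8, p9, p10) → 27.3559
  f11: (p8, p7, p0) → 41.4604
  f12: (p8, p7, p10) → 22.0513
  f13: (p8, p2, p1) → 73.3154
  f14: (p6, p7, p3) → 18.4465
  f15: (p6, p9, p3) → 19.4781
  f16: (p6, p7, p10) → 6.6973
  f17: (p6, p9, p10) → 10.1851
  f18: (p4, p2, p0) → 22.9808
  f19: (p4, p8, p0) → 12.7138
  f20: (p4, p8, p2) → 12.4317
Σ area = 813.362

Euler characteristic 12−30+20 = 2 ✓


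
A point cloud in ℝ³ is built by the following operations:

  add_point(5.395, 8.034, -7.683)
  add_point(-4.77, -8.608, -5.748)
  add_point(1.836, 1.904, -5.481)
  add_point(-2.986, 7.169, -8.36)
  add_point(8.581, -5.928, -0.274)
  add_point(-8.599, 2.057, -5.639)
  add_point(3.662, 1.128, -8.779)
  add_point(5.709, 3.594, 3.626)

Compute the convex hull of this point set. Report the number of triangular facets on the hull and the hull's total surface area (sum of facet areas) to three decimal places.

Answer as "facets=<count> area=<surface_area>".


7 of the 8 inputs are extreme points: [0, 1, 3, 4, 5, 6, 7].

Facet areas (half cross-product norm):
  f1: (p7, p0, p4) → 64.9160
  f2: (p1, p7, p5) → 95.1553
  f3: (p1, p7, p4) → 78.2781
  f4: (p3, p1, p5) → 42.6647
  f5: (p3, p7, p5) → 61.4177
  f6: (p3, p7, p0) → 51.2632
  f7: (p6, p0, p4) → 40.7425
  f8: (p6, p1, p4) → 75.5114
  f9: (p6, p3, p0) → 28.5342
  f10: (p6, p3, p1) → 59.4880
Σ area = 597.971

Check V−E+F: 7 − 15 + 10 = 2.

facets=10 area=597.971


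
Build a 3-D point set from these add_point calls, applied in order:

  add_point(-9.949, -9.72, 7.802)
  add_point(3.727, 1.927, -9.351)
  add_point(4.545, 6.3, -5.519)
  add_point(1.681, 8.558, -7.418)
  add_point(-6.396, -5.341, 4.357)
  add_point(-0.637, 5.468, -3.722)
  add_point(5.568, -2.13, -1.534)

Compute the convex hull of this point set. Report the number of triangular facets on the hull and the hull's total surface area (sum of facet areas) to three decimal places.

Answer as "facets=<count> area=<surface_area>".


7 of the 7 inputs are extreme points: [0, 1, 2, 3, 4, 5, 6].

Facet areas (half cross-product norm):
  f1: (p1, p6, p0) → 79.9307
  f2: (p1, p3, p0) → 89.0986
  f3: (p2, p1, p6) → 25.5088
  f4: (p2, p1, p3) → 12.0710
  f5: (p5, p3, p0) → 11.4240
  f6: (p5, p2, p3) → 10.3575
  f7: (p4, p5, p0) → 7.9985
  f8: (p4, p5, p2) → 30.7335
  f9: (p4, p6, p0) → 24.0214
  f10: (p4, p2, p6) → 61.4176
Σ area = 352.562

Check V−E+F: 7 − 15 + 10 = 2.

facets=10 area=352.562


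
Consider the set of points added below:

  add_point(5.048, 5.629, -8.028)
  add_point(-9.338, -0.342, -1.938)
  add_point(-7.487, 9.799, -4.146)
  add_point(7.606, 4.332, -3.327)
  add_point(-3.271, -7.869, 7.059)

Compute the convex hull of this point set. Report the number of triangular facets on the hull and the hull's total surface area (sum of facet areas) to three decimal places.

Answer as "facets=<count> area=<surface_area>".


facets=6 area=473.657

Hull vertices (5/5): indices [0, 1, 2, 3, 4].

Per-facet area ½‖(b−a)×(c−a)‖:
  f1: (p4, p2, p1) → 55.1472
  f2: (p4, p2, p3) → 149.1489
  f3: (p0, p2, p1) → 72.3882
  f4: (p0, p2, p3) → 36.6729
  f5: (p0, p4, p1) → 110.2577
  f6: (p0, p4, p3) → 50.0425
Σ area = 473.657

Euler characteristic 5−9+6 = 2 ✓


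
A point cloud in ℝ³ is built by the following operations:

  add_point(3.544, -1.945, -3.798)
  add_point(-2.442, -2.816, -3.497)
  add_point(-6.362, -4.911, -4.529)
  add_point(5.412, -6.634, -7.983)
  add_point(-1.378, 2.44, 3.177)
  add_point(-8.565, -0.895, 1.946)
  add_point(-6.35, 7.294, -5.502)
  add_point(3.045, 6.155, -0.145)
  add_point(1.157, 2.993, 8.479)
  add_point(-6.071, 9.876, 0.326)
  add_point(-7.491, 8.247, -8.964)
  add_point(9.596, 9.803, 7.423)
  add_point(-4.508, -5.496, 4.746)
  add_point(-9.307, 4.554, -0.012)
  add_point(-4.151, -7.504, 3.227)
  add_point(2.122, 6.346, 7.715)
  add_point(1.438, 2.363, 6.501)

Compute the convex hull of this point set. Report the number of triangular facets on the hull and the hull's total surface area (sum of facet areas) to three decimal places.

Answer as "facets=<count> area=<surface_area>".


facets=18 area=952.685

Hull vertices (11/17): indices [2, 3, 5, 8, 9, 10, 11, 12, 13, 14, 15].

Per-facet area ½‖(b−a)×(c−a)‖:
  f1: (p3, p14, p11) → 158.4079
  f2: (p3, p10, p11) → 208.1941
  f3: (p8, p14, p11) → 43.1199
  f4: (p9, p10, p13) → 28.5948
  f5: (p9, p10, p11) → 69.2066
  f6: (p9, p8, p13) → 39.8516
  f7: (p2, p10, p13) → 53.3896
  f8: (p2, p3, p14) → 52.4510
  f9: (p2, p3, p10) → 85.6878
  f10: (p5, p8, p13) → 36.0168
  f11: (p5, p2, p13) → 22.5062
  f12: (p5, p2, p14) → 28.6975
  f13: (p15, p8, p11) → 11.2269
  f14: (p15, p9, p11) → 41.5737
  f15: (p15, p9, p8) → 20.1257
  f16: (p12, p8, p14) → 9.1575
  f17: (p12, p5, p14) → 7.9474
  f18: (p12, p5, p8) → 36.5301
Σ area = 952.685

Euler characteristic 11−27+18 = 2 ✓


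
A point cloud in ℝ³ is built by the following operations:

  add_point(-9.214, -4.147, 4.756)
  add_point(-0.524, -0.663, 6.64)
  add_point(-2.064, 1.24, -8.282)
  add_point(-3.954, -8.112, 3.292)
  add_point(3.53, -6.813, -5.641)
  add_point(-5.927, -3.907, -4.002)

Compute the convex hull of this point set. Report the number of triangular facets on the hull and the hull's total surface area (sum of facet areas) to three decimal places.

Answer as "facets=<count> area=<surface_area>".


Extreme-point indices: [0, 1, 2, 3, 4, 5] — 6 of 6 on the boundary.

Per-facet area ½‖(b−a)×(c−a)‖:
  f1: (p1, p2, p0) → 70.0696
  f2: (p1, p2, p4) → 69.9392
  f3: (p5, p2, p0) → 25.4300
  f4: (p5, p2, p4) → 36.0198
  f5: (p3, p5, p0) → 28.0032
  f6: (p3, p5, p4) → 42.3141
  f7: (p3, p1, p0) → 28.7390
  f8: (p3, p1, p4) → 51.8618
Σ area = 352.377

Euler: V−E+F = 6−12+8 = 2.

facets=8 area=352.377


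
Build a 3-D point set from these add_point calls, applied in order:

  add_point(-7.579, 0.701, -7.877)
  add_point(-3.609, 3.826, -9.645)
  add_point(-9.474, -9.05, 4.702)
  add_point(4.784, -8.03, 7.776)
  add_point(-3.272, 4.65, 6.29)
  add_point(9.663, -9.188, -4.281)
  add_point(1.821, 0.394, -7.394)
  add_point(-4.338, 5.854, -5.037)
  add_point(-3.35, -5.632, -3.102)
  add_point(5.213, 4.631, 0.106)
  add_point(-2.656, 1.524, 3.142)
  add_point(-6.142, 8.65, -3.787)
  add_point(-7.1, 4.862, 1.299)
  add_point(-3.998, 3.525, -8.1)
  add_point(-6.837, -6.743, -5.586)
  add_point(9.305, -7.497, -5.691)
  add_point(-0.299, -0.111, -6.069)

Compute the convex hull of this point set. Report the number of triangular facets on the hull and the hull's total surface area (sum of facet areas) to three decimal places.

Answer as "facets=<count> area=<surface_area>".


facets=20 area=1001.873

Extreme-point indices: [0, 1, 2, 3, 4, 5, 6, 9, 11, 12, 14, 15] — 12 of 17 on the boundary.

Triangle areas on the boundary:
  f1: (p3, p5, p2) → 94.1703
  f2: (p14, p5, p2) → 90.0939
  f3: (p4, p3, p2) → 96.6654
  f4: (p12, p4, p2) → 45.3604
  f5: (p12, p4, p11) → 16.7490
  f6: (p9, p3, p5) → 88.0501
  f7: (p9, p4, p3) → 73.4725
  f8: (p9, p4, p11) → 55.7460
  f9: (p9, p1, p11) → 49.0249
  f10: (p0, p1, p11) → 21.2447
  f11: (p0, p1, p14) → 17.0302
  f12: (p0, p14, p2) → 37.8350
  f13: (p0, p12, p2) → 71.8861
  f14: (p0, p12, p11) → 28.5393
  f15: (p15, p9, p5) → 14.0710
  f16: (p15, p14, p5) → 17.6896
  f17: (p15, p1, p14) → 92.4776
  f18: (p6, p9, p1) → 29.7486
  f19: (p6, p15, p1) → 11.1170
  f20: (p6, p15, p9) → 50.9009
Σ area = 1001.873

Check V−E+F: 12 − 30 + 20 = 2.


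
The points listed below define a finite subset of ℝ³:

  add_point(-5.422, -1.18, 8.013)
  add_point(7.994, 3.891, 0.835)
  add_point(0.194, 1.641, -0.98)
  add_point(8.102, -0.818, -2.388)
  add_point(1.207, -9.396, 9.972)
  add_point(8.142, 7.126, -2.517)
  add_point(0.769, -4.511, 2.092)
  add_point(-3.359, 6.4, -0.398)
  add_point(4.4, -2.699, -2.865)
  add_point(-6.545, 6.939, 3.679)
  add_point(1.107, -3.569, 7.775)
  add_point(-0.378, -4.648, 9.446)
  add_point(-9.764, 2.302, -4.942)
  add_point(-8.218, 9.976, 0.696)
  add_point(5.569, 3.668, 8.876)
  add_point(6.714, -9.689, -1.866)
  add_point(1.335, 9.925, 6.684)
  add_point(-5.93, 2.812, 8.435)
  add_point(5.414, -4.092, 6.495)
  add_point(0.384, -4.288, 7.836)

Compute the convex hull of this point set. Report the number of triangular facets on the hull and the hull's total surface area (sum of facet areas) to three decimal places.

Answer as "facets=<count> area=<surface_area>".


Extreme-point indices: [0, 1, 3, 4, 5, 8, 11, 12, 13, 14, 15, 16, 17, 18] — 14 of 20 on the boundary.

Area of each hull facet:
  f1: (p4, p15, p12) → 131.4336
  f2: (p8, p15, p12) → 44.2230
  f3: (p18, p4, p15) → 38.5286
  f4: (p13, p5, p12) → 81.2562
  f5: (p13, p16, p5) → 66.2309
  f6: (p3, p8, p15) → 15.3927
  f7: (p3, p5, p12) → 71.7289
  f8: (p3, p8, p12) → 22.8010
  f9: (p1, p3, p5) → 13.1161
  f10: (p1, p18, p15) → 51.2480
  f11: (p1, p3, p15) → 16.1225
  f12: (p14, p18, p4) → 25.9479
  f13: (p14, p1, p18) → 33.0234
  f14: (p14, p16, p5) → 44.4586
  f15: (p14, p1, p5) → 13.6702
  f16: (p17, p13, p16) → 50.2543
  f17: (p17, p14, p16) → 39.6155
  f18: (p17, p13, p12) → 51.9056
  f19: (p11, p14, p4) → 20.8232
  f20: (p11, p17, p4) → 7.3113
  f21: (p11, p17, p14) → 45.5469
  f22: (p0, p4, p12) → 63.3811
  f23: (p0, p17, p12) → 28.0257
  f24: (p0, p17, p4) → 12.6353
Σ area = 988.680

Check V−E+F: 14 − 36 + 24 = 2.

facets=24 area=988.680


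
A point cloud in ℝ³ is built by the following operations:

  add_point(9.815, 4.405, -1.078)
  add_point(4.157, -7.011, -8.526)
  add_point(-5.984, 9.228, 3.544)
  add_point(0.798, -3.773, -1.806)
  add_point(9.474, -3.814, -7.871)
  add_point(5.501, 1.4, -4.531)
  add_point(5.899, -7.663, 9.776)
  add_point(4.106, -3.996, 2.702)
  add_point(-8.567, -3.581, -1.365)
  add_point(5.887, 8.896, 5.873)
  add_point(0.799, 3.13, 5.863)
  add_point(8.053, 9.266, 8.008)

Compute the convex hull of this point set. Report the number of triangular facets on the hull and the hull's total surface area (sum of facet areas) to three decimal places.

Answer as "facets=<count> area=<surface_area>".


Points on the hull: [0, 1, 2, 4, 5, 6, 8, 9, 11] (9 of 12).

Per-facet area ½‖(b−a)×(c−a)‖:
  f1: (p1, p6, p8) → 127.2305
  f2: (p2, p6, p8) → 129.0564
  f3: (p2, p1, p8) → 102.0930
  f4: (p11, p6, p0) → 84.0717
  f5: (p11, p2, p6) → 125.8342
  f6: (p5, p2, p0) → 50.5455
  f7: (p5, p2, p1) → 63.3182
  f8: (p9, p2, p0) → 53.0804
  f9: (p9, p11, p0) → 13.4515
  f10: (p9, p11, p2) → 10.4962
  f11: (p4, p5, p0) → 22.5843
  f12: (p4, p5, p1) → 22.9209
  f13: (p4, p6, p0) → 88.0499
  f14: (p4, p1, p6) → 56.5778
Σ area = 949.311

Check V−E+F: 9 − 21 + 14 = 2.

facets=14 area=949.311


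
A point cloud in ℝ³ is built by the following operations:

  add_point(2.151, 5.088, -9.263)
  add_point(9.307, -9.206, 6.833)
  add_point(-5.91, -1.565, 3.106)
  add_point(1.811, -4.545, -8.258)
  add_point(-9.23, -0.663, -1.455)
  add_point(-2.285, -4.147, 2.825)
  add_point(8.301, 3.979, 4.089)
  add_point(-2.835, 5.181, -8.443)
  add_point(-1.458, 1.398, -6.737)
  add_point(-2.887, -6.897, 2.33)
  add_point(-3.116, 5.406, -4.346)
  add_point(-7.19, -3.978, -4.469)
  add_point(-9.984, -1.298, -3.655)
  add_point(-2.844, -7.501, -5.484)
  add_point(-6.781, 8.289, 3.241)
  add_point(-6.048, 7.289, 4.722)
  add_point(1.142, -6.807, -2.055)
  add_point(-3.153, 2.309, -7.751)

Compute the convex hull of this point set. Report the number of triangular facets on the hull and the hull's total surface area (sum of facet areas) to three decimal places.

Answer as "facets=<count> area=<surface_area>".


Hull vertices (14/18): indices [0, 1, 2, 3, 4, 6, 7, 9, 11, 12, 13, 14, 15, 17].

Area of each hull facet:
  f1: (p6, p0, p1) → 95.3119
  f2: (p6, p14, p0) → 102.1991
  f3: (p3, p0, p1) → 79.6850
  f4: (p7, p14, p12) → 60.5521
  f5: (p7, p14, p0) → 28.5408
  f6: (p7, p3, p0) → 24.4755
  f7: (p13, p3, p1) → 52.9519
  f8: (p4, p14, p12) → 8.7992
  f9: (p15, p2, p1) → 71.6870
  f10: (p15, p6, p1) → 95.4583
  f11: (p15, p6, p14) → 12.6918
  f12: (p15, p4, p14) → 10.0445
  f13: (p15, p4, p2) → 25.7068
  f14: (p11, p13, p3) → 16.3726
  f15: (p9, p2, p1) → 33.7884
  f16: (p9, p13, p1) → 48.9894
  f17: (p9, p11, p13) → 21.6845
  f18: (p9, p11, p12) → 15.3449
  f19: (p9, p4, p12) → 10.7146
  f20: (p9, p4, p2) → 16.7184
  f21: (p17, p7, p3) → 8.9344
  f22: (p17, p11, p3) → 32.8982
  f23: (p17, p7, p12) → 10.4740
  f24: (p17, p11, p12) → 16.0772
Σ area = 900.100

Euler: V−E+F = 14−36+24 = 2.

facets=24 area=900.100


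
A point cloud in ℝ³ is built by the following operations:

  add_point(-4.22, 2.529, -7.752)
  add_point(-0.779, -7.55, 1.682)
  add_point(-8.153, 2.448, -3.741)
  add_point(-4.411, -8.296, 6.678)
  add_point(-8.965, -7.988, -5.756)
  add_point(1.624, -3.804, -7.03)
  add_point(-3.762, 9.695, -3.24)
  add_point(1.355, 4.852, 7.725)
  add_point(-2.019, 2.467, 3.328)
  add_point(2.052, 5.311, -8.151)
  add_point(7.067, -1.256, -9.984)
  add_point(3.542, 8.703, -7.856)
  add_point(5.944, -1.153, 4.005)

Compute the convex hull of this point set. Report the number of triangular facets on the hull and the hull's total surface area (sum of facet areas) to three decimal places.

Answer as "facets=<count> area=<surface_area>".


Extreme-point indices: [0, 1, 2, 3, 4, 6, 7, 10, 11, 12] — 10 of 13 on the boundary.

Triangle areas on the boundary:
  f1: (p0, p10, p4) → 70.3255
  f2: (p1, p10, p4) → 84.6762
  f3: (p1, p3, p4) → 34.2502
  f4: (p2, p0, p4) → 29.8754
  f5: (p2, p0, p6) → 22.4890
  f6: (p2, p3, p4) → 69.4312
  f7: (p2, p7, p6) → 55.2004
  f8: (p2, p7, p3) → 96.8020
  f9: (p11, p0, p10) → 50.6844
  f10: (p11, p0, p6) → 34.7681
  f11: (p11, p7, p6) → 56.5194
  f12: (p12, p7, p3) → 53.6741
  f13: (p12, p1, p3) → 28.4307
  f14: (p12, p1, p10) → 65.8973
  f15: (p12, p11, p10) → 73.5982
  f16: (p12, p11, p7) → 64.4289
Σ area = 891.051

Check V−E+F: 10 − 24 + 16 = 2.

facets=16 area=891.051


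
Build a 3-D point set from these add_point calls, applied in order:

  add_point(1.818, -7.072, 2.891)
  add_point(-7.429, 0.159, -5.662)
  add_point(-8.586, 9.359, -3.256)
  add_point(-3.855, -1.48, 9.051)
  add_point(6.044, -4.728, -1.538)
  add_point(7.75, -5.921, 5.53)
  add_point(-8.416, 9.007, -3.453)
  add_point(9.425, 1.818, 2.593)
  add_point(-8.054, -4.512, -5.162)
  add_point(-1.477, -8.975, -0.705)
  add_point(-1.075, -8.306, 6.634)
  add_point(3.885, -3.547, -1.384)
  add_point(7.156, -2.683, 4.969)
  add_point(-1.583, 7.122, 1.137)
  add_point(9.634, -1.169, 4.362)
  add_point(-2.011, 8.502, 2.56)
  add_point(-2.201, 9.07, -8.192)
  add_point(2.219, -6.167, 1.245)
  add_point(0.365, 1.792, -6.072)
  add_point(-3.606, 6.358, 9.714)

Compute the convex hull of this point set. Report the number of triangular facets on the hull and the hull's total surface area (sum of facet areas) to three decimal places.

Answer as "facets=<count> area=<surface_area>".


facets=26 area=949.258

15 of the 20 inputs are extreme points: [1, 2, 3, 4, 5, 6, 7, 8, 9, 10, 14, 15, 16, 18, 19].

Area of each hull facet:
  f1: (p3, p19, p2) → 55.5102
  f2: (p8, p3, p2) → 100.5578
  f3: (p4, p8, p9) → 37.1970
  f4: (p15, p19, p2) → 29.3708
  f5: (p15, p16, p2) → 34.9656
  f6: (p10, p8, p9) → 29.4767
  f7: (p10, p8, p3) → 54.5120
  f8: (p5, p19, p14) → 42.2619
  f9: (p5, p3, p19) → 47.8470
  f10: (p5, p10, p3) → 35.2914
  f11: (p5, p4, p14) → 18.5608
  f12: (p5, p4, p9) → 31.9544
  f13: (p5, p10, p9) → 33.9471
  f14: (p1, p8, p2) → 9.6971
  f15: (p1, p8, p16) → 10.1318
  f16: (p7, p4, p14) → 13.5075
  f17: (p7, p4, p16) → 71.3623
  f18: (p7, p15, p16) → 71.2513
  f19: (p7, p19, p14) → 26.9392
  f20: (p7, p15, p19) → 50.5454
  f21: (p18, p8, p16) → 40.1598
  f22: (p18, p4, p16) → 15.5974
  f23: (p18, p4, p8) → 51.5180
  f24: (p6, p16, p2) → 1.3993
  f25: (p6, p1, p2) → 0.7588
  f26: (p6, p1, p16) → 34.9377
Σ area = 949.258

Check V−E+F: 15 − 39 + 26 = 2.


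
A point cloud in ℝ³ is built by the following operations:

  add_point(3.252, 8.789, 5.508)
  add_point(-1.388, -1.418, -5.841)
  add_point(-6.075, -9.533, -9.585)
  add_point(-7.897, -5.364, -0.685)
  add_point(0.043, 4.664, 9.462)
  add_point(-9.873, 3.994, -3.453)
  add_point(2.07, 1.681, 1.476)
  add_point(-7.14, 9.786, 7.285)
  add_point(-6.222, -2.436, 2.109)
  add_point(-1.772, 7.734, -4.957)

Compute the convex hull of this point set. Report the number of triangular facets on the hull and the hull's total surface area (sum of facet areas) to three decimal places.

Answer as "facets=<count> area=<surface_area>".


10 of the 10 inputs are extreme points: [0, 1, 2, 3, 4, 5, 6, 7, 8, 9].

Triangle areas on the boundary:
  f1: (p7, p4, p0) → 29.5865
  f2: (p9, p2, p5) → 69.1537
  f3: (p9, p7, p5) → 54.8504
  f4: (p9, p7, p0) → 59.5335
  f5: (p6, p4, p0) → 25.6574
  f6: (p6, p4, p2) → 57.1424
  f7: (p6, p9, p0) → 39.2695
  f8: (p3, p4, p2) → 56.5498
  f9: (p3, p2, p5) → 48.9432
  f10: (p3, p7, p5) → 61.5091
  f11: (p1, p9, p2) → 26.8429
  f12: (p1, p6, p2) → 27.0250
  f13: (p1, p6, p9) → 36.1859
  f14: (p8, p7, p4) → 53.0571
  f15: (p8, p3, p4) → 4.2250
  f16: (p8, p3, p7) → 15.9947
Σ area = 665.526

Euler characteristic 10−24+16 = 2 ✓

facets=16 area=665.526


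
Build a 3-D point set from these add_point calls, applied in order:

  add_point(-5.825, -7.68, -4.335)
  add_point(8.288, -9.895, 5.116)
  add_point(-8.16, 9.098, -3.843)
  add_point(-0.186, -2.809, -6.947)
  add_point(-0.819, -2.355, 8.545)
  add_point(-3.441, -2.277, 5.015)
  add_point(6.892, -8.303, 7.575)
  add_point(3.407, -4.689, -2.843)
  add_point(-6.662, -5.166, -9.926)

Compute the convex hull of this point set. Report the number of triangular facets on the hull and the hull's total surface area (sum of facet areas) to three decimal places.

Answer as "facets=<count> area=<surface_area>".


Extreme-point indices: [0, 1, 2, 3, 4, 5, 6, 7, 8] — 9 of 9 on the boundary.

Facet areas (half cross-product norm):
  f1: (p3, p8, p2) → 54.5750
  f2: (p6, p1, p2) → 40.3763
  f3: (p6, p4, p2) → 70.2129
  f4: (p0, p8, p2) → 48.1697
  f5: (p0, p6, p4) → 72.4126
  f6: (p0, p8, p1) → 39.6877
  f7: (p0, p6, p1) → 27.7918
  f8: (p7, p8, p1) → 41.0114
  f9: (p7, p3, p8) → 15.0949
  f10: (p7, p1, p2) → 68.1469
  f11: (p7, p3, p2) → 37.7157
  f12: (p5, p4, p2) → 24.8404
  f13: (p5, p0, p2) → 82.2802
  f14: (p5, p0, p4) → 14.6401
Σ area = 636.955

Euler characteristic 9−21+14 = 2 ✓

facets=14 area=636.955


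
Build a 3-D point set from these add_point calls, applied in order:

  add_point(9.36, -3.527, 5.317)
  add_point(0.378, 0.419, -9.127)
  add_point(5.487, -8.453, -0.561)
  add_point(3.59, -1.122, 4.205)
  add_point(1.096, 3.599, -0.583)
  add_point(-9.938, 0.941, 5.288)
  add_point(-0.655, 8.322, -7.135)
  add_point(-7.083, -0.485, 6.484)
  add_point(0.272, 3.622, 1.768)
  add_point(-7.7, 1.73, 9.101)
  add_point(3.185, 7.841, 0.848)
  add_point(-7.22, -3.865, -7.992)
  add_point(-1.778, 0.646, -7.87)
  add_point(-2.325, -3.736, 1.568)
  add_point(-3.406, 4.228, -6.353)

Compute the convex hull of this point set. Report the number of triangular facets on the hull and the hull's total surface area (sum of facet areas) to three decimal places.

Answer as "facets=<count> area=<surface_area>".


Points on the hull: [0, 1, 2, 5, 6, 7, 9, 10, 11, 14] (10 of 15).

Per-facet area ½‖(b−a)×(c−a)‖:
  f1: (p10, p6, p0) → 51.3271
  f2: (p14, p6, p5) → 27.7068
  f3: (p14, p11, p5) → 60.3791
  f4: (p14, p11, p6) → 8.2211
  f5: (p1, p11, p6) → 34.1249
  f6: (p1, p11, p2) → 58.5390
  f7: (p1, p6, p0) → 71.4846
  f8: (p1, p2, p0) → 55.8001
  f9: (p9, p10, p0) → 100.5233
  f10: (p9, p2, p0) → 77.8767
  f11: (p9, p6, p5) → 37.1432
  f12: (p9, p10, p6) → 64.9902
  f13: (p7, p9, p5) → 5.8683
  f14: (p7, p9, p2) → 18.4945
  f15: (p7, p11, p5) → 24.4993
  f16: (p7, p11, p2) → 104.5707
Σ area = 801.549

Euler: V−E+F = 10−24+16 = 2.

facets=16 area=801.549


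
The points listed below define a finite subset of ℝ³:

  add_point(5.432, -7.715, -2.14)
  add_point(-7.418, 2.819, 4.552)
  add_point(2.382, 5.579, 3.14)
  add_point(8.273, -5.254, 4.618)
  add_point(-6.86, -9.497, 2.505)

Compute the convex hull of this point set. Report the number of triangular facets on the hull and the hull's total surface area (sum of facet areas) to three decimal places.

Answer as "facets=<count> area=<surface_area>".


Hull vertices (5/5): indices [0, 1, 2, 3, 4].

Area of each hull facet:
  f1: (p4, p3, p1) → 96.1243
  f2: (p0, p4, p1) → 82.8149
  f3: (p0, p4, p3) → 51.1189
  f4: (p2, p3, p1) → 62.5161
  f5: (p2, p0, p1) → 75.1658
  f6: (p2, p0, p3) → 48.0193
Σ area = 415.759

Euler: V−E+F = 5−9+6 = 2.

facets=6 area=415.759


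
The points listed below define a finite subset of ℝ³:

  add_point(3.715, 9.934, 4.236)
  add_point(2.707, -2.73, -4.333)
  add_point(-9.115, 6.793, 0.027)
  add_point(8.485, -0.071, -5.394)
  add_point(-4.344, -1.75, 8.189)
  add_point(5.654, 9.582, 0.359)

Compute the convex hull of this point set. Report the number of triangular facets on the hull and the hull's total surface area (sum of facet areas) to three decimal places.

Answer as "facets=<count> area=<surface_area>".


facets=8 area=494.593

Extreme-point indices: [0, 1, 2, 3, 4, 5] — 6 of 6 on the boundary.

Area of each hull facet:
  f1: (p4, p0, p2) → 81.3643
  f2: (p4, p0, p3) → 106.2673
  f3: (p1, p3, p2) → 45.0162
  f4: (p1, p4, p2) → 86.6944
  f5: (p1, p4, p3) → 38.6752
  f6: (p5, p3, p2) → 86.8665
  f7: (p5, p0, p2) → 29.9152
  f8: (p5, p0, p3) → 19.7939
Σ area = 494.593

Euler: V−E+F = 6−12+8 = 2.


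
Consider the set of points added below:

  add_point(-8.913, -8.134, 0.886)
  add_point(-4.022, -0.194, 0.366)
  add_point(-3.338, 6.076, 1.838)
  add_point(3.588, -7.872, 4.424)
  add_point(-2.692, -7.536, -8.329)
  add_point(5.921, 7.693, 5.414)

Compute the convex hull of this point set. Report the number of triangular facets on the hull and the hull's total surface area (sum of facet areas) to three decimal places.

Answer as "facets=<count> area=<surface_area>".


facets=6 area=512.128

Extreme-point indices: [0, 2, 3, 4, 5] — 5 of 6 on the boundary.

Per-facet area ½‖(b−a)×(c−a)‖:
  f1: (p3, p5, p0) → 100.8020
  f2: (p3, p4, p0) → 68.7029
  f3: (p3, p4, p5) → 111.5763
  f4: (p2, p5, p0) → 66.2791
  f5: (p2, p4, p0) → 83.3895
  f6: (p2, p4, p5) → 81.3786
Σ area = 512.128

Euler characteristic 5−9+6 = 2 ✓


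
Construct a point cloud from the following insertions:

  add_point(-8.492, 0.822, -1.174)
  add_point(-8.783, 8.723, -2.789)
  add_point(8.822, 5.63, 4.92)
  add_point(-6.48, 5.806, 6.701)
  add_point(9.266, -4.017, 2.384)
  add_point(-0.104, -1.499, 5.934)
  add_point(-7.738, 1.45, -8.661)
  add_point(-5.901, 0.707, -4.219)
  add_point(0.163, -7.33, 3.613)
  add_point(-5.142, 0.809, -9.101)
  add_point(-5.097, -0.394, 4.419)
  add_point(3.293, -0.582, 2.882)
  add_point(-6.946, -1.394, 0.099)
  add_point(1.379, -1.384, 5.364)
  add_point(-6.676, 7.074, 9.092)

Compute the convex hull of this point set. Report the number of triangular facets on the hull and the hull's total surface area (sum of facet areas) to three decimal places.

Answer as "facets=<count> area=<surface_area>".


Extreme-point indices: [0, 1, 2, 4, 5, 6, 8, 9, 10, 12, 14] — 11 of 15 on the boundary.

Triangle areas on the boundary:
  f1: (p9, p8, p4) → 78.0712
  f2: (p2, p14, p1) → 97.8564
  f3: (p2, p9, p1) → 102.7863
  f4: (p2, p9, p4) → 94.3391
  f5: (p10, p14, p8) → 22.5963
  f6: (p5, p8, p4) → 29.8557
  f7: (p5, p14, p8) → 19.4177
  f8: (p5, p2, p4) → 48.0583
  f9: (p5, p2, p14) → 64.5337
  f10: (p12, p10, p8) → 20.9971
  f11: (p12, p10, p14) → 17.5853
  f12: (p6, p9, p1) → 11.7316
  f13: (p6, p9, p8) → 20.6204
  f14: (p6, p12, p8) → 37.2307
  f15: (p0, p6, p1) → 29.2812
  f16: (p0, p6, p12) → 10.1671
  f17: (p0, p14, p1) → 46.3153
  f18: (p0, p12, p14) → 18.1264
Σ area = 769.570

Check V−E+F: 11 − 27 + 18 = 2.

facets=18 area=769.570


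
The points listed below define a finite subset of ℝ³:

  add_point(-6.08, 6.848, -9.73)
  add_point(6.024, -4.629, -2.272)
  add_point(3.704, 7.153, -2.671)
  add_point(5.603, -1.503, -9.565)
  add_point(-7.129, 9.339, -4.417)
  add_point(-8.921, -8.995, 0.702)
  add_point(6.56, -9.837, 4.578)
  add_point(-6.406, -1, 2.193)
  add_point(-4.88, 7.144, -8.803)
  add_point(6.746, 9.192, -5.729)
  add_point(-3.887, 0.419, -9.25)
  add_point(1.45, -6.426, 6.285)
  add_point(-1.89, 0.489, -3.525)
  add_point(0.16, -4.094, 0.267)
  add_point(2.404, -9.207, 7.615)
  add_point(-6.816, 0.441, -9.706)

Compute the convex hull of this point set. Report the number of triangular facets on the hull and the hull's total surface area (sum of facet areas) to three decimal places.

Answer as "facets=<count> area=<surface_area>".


Hull vertices (11/16): indices [0, 2, 3, 4, 5, 6, 7, 9, 11, 14, 15].

Triangle areas on the boundary:
  f1: (p3, p6, p5) → 125.6802
  f2: (p3, p6, p9) → 92.3571
  f3: (p14, p6, p5) → 31.8151
  f4: (p14, p6, p9) → 55.2092
  f5: (p15, p4, p5) → 72.1862
  f6: (p15, p3, p5) → 89.2326
  f7: (p7, p4, p5) → 38.4434
  f8: (p7, p14, p5) → 53.3501
  f9: (p2, p4, p9) → 24.0478
  f10: (p2, p14, p9) → 30.8637
  f11: (p11, p7, p14) → 9.1936
  f12: (p11, p2, p14) → 11.7218
  f13: (p11, p7, p4) → 45.8662
  f14: (p11, p2, p4) → 91.2713
  f15: (p0, p15, p3) → 40.5024
  f16: (p0, p3, p9) → 72.8403
  f17: (p0, p15, p4) → 17.6854
  f18: (p0, p4, p9) → 40.0732
Σ area = 942.340

Check V−E+F: 11 − 27 + 18 = 2.

facets=18 area=942.340


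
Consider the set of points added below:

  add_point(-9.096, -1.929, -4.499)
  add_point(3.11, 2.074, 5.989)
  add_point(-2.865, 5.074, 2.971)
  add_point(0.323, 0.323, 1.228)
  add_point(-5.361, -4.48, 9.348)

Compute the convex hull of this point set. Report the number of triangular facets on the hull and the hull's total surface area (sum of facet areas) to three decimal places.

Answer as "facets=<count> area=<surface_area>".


facets=6 area=250.651

Extreme-point indices: [0, 1, 2, 3, 4] — 5 of 5 on the boundary.

Per-facet area ½‖(b−a)×(c−a)‖:
  f1: (p4, p2, p0) → 68.2619
  f2: (p4, p2, p1) → 39.8323
  f3: (p3, p2, p0) → 33.3208
  f4: (p3, p2, p1) → 16.8718
  f5: (p3, p4, p0) → 61.3144
  f6: (p3, p4, p1) → 31.0499
Σ area = 250.651

Euler characteristic 5−9+6 = 2 ✓


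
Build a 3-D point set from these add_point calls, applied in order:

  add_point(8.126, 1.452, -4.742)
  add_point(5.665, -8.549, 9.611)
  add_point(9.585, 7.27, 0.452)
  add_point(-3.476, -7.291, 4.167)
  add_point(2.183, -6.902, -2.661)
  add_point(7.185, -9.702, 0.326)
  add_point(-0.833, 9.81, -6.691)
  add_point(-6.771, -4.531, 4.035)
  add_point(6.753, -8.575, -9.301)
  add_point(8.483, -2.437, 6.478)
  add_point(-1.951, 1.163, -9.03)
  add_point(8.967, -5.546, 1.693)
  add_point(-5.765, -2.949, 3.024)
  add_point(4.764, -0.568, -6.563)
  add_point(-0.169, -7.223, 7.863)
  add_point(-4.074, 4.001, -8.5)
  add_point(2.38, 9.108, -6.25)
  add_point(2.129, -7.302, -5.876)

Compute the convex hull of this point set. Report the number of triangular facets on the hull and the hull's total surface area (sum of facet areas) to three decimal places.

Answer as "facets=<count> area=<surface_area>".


facets=28 area=952.986

Hull vertices (16/18): indices [0, 1, 2, 3, 5, 6, 7, 8, 9, 10, 11, 12, 14, 15, 16, 17].

Per-facet area ½‖(b−a)×(c−a)‖:
  f1: (p12, p2, p7) → 10.0316
  f2: (p12, p6, p7) → 3.6861
  f3: (p12, p6, p2) → 105.1058
  f4: (p14, p2, p7) → 76.7684
  f5: (p11, p1, p5) → 21.1355
  f6: (p11, p8, p2) → 73.6875
  f7: (p11, p8, p5) → 22.4460
  f8: (p15, p6, p7) → 50.0061
  f9: (p16, p6, p2) → 9.3919
  f10: (p3, p1, p5) → 47.6279
  f11: (p3, p14, p1) → 8.6187
  f12: (p3, p14, p7) → 9.0769
  f13: (p3, p8, p5) → 54.2121
  f14: (p9, p11, p2) → 32.8647
  f15: (p9, p11, p1) → 21.2162
  f16: (p9, p14, p2) → 47.4180
  f17: (p9, p14, p1) → 23.0919
  f18: (p17, p3, p7) → 23.1904
  f19: (p17, p3, p8) → 15.4498
  f20: (p10, p15, p6) → 11.1656
  f21: (p10, p16, p6) → 14.9598
  f22: (p10, p16, p8) → 58.4351
  f23: (p10, p17, p8) → 27.6476
  f24: (p10, p15, p7) → 26.9529
  f25: (p10, p17, p7) → 65.9071
  f26: (p0, p8, p2) → 13.2046
  f27: (p0, p16, p2) → 35.7401
  f28: (p0, p16, p8) → 43.9481
Σ area = 952.986

Check V−E+F: 16 − 42 + 28 = 2.
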